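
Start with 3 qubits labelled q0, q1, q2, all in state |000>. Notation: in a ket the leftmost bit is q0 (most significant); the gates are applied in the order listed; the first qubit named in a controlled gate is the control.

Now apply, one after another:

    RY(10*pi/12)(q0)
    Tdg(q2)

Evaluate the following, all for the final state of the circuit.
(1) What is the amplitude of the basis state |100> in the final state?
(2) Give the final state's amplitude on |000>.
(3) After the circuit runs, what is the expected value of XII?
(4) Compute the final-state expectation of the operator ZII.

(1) |100> carries amplitude sqrt(2)/4 + sqrt(6)/4 in the final state.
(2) |000> carries amplitude -sqrt(2)/4 + sqrt(6)/4 in the final state.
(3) The expectation value of XII is 1/2.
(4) The observable ZII averages to -sqrt(3)/2.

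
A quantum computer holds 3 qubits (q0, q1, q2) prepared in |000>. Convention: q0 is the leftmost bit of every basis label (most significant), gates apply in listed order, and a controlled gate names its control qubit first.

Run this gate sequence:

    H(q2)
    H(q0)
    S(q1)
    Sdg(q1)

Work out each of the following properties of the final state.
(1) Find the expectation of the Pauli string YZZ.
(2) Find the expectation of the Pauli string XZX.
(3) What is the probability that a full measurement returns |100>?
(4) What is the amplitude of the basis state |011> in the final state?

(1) In the final state, YZZ has expectation 0. Key observation: gates 3-4 undo each other exactly, leaving only the rest of the circuit to track.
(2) In the final state, XZX has expectation 1.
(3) Outcome |100> occurs with probability 1/4.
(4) |011> carries amplitude 0 in the final state.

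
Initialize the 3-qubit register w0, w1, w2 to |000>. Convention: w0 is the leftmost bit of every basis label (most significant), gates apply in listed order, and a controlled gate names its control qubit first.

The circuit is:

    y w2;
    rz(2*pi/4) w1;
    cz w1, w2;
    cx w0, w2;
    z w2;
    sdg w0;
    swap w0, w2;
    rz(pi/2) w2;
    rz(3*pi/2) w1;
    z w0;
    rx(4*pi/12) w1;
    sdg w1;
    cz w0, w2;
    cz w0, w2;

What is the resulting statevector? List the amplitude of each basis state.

The final amplitudes are -sqrt(3)*exp(I*pi/4)/2 on |100>, exp(I*pi/4)/2 on |110>, and 0 on every other basis state. Key observation: the block from step 13 through step 14 cancels to the identity and can be dropped.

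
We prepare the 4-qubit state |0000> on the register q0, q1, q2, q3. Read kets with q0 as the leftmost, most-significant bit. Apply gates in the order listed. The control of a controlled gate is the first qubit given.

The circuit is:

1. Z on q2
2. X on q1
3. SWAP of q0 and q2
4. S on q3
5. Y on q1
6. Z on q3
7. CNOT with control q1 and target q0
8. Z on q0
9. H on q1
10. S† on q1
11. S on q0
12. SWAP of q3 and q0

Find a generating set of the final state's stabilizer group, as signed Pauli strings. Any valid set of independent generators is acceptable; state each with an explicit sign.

The stabilizer group can be generated by -IYII, +ZIII, +IIZI, +IIIZ, among other valid generating sets.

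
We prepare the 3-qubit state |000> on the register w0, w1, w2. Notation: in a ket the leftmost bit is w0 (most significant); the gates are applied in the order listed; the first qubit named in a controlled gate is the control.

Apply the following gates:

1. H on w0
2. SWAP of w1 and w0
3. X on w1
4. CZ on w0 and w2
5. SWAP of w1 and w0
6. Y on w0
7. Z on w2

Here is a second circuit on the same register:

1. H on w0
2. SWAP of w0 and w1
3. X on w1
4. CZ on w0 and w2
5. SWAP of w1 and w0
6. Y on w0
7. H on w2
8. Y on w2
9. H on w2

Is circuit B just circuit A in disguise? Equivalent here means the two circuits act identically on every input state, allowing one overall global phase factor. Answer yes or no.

No, they are not equivalent — no single phase factor reconciles the two unitaries.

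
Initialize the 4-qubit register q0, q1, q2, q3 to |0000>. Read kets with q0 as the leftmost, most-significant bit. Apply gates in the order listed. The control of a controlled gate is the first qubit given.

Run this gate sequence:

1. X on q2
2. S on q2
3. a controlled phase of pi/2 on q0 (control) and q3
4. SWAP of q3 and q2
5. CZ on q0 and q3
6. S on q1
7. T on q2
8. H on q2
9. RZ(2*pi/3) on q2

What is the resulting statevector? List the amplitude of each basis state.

The final amplitudes are sqrt(2)*exp(I*pi/6)/2 on |0001>, sqrt(2)*exp(5*I*pi/6)/2 on |0011>, and 0 on every other basis state.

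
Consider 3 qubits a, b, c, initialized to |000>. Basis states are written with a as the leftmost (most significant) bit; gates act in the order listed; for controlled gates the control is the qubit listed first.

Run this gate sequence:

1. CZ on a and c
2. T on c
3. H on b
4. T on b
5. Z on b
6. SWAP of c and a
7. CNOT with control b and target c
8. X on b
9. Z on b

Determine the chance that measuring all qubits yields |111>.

Outcome |111> occurs with probability 0.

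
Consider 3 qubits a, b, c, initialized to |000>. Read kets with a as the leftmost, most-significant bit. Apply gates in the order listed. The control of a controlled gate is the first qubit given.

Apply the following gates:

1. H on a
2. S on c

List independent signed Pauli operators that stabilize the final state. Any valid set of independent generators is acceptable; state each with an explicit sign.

The final state is stabilized by the group generated by +XII, +IZI, +IIZ; other independent generating sets are equally valid.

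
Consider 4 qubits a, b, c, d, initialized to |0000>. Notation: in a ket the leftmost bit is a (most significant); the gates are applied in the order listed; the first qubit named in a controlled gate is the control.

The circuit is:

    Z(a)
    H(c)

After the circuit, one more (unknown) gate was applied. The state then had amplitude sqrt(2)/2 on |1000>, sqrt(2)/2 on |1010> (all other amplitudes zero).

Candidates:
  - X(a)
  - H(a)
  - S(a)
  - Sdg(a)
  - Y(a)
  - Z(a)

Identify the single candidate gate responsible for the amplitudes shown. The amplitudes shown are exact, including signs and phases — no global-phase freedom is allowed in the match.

It was X(a) that produced the state shown.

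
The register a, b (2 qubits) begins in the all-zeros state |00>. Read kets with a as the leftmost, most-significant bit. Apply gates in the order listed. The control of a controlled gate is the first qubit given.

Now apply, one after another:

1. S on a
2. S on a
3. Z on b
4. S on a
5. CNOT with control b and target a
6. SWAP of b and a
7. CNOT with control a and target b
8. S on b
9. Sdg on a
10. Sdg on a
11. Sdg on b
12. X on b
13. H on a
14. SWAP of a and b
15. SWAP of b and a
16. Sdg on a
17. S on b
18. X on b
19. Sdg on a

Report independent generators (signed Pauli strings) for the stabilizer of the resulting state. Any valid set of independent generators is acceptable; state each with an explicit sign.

The stabilizer group can be generated by -XI, +IZ, among other valid generating sets.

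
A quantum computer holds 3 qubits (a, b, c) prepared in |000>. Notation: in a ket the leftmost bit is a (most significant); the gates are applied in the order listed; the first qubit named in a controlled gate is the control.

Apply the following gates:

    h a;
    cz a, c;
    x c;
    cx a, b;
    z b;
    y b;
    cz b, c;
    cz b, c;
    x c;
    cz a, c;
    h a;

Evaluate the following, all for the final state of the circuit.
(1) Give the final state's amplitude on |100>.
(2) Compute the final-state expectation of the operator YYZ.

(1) The amplitude on |100> is -I/2.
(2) The observable YYZ averages to -1.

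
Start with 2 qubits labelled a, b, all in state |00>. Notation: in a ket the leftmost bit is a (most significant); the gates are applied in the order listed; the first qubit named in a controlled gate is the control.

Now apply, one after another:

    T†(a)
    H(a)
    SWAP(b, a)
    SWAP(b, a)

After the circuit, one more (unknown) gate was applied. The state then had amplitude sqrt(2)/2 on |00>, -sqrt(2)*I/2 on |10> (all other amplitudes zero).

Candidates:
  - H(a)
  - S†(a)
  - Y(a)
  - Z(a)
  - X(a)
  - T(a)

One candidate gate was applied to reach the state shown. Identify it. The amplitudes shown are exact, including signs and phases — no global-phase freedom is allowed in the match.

The unique candidate consistent with the amplitudes is S†(a).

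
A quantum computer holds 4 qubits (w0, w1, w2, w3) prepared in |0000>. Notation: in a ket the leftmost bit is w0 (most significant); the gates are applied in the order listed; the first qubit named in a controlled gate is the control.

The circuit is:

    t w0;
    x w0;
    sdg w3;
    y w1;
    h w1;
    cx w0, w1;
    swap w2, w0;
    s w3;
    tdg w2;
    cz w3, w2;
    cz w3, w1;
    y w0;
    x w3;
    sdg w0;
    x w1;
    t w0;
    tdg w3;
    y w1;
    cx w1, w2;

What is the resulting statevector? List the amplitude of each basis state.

The resulting statevector has amplitude sqrt(2)*exp(3*I*pi/4)/2 on |1011>, sqrt(2)*exp(3*I*pi/4)/2 on |1101>, and 0 on every other basis state.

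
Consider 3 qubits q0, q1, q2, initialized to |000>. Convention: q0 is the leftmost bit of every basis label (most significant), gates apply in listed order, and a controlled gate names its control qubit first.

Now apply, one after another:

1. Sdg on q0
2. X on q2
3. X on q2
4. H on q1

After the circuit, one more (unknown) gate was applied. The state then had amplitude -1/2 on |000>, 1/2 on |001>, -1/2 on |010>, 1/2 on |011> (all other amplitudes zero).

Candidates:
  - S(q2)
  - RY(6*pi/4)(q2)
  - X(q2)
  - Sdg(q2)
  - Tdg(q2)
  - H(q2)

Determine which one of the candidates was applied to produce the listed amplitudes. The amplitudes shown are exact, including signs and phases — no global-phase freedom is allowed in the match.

The applied gate was RY(6*pi/4)(q2). Key observation: the block from step 2 through step 3 cancels to the identity and can be dropped.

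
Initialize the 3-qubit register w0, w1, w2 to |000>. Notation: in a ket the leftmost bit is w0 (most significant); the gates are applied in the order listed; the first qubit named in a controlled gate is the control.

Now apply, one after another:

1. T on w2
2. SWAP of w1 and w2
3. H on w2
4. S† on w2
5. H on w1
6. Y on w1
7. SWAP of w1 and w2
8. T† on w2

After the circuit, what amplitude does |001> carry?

The amplitude on |001> is exp(I*pi/4)/2.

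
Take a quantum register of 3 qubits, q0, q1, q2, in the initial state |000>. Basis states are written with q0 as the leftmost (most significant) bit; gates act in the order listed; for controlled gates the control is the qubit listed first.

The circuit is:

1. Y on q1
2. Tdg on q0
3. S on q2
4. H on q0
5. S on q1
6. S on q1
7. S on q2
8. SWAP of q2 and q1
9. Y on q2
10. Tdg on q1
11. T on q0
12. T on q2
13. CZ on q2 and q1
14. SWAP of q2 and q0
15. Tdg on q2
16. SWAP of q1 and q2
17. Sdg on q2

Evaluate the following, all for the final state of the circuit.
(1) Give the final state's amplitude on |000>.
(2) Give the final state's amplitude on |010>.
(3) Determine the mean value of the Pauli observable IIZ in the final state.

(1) The final state's coefficient on |000> equals -sqrt(2)/2.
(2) |010> carries amplitude -sqrt(2)/2 in the final state.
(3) The observable IIZ averages to 1.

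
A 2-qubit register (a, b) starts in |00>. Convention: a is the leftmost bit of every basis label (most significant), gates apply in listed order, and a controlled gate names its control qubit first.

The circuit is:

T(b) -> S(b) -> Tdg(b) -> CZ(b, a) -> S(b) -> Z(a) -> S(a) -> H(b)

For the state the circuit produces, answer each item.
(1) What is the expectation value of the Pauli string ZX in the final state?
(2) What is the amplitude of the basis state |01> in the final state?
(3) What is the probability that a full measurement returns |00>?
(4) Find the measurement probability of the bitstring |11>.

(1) The expectation value of ZX is 1.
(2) |01> carries amplitude sqrt(2)/2 in the final state.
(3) The probability of measuring |00> is 1/2.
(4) Outcome |11> occurs with probability 0.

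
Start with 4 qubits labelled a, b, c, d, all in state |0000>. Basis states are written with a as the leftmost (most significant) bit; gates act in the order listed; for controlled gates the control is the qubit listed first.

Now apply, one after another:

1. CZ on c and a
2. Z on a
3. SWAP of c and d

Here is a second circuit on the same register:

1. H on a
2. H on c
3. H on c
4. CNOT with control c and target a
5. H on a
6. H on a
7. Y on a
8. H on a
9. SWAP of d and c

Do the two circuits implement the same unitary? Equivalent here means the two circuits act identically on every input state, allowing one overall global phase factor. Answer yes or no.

No, they are not equivalent — no single phase factor reconciles the two unitaries.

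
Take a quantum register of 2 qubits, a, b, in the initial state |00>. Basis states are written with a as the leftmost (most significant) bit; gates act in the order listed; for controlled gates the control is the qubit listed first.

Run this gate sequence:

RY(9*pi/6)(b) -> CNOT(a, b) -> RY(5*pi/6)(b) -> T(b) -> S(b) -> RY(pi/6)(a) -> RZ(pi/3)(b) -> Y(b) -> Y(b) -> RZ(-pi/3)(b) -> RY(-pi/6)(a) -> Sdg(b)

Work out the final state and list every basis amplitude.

After the circuit, the state carries amplitude -sqrt(3)/2 on |00>, -exp(I*pi/4)/2 on |01>, 0 on |10>, 0 on |11>. Key observation: the block from step 5 through step 12 cancels to the identity and can be dropped.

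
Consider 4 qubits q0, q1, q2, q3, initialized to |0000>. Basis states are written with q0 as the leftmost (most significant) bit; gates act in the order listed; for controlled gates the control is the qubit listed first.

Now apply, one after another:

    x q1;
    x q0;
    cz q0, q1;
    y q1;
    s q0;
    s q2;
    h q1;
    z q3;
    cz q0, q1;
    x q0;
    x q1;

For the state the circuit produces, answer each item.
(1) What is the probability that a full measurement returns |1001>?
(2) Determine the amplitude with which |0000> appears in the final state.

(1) Outcome |1001> occurs with probability 0.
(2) The amplitude on |0000> is sqrt(2)/2.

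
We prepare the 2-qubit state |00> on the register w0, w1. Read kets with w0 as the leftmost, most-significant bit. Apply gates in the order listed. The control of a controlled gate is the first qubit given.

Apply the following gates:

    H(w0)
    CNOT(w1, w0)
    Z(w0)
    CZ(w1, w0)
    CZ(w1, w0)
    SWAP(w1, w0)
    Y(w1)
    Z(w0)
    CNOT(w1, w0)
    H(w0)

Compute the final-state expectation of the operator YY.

In the final state, YY has expectation 1.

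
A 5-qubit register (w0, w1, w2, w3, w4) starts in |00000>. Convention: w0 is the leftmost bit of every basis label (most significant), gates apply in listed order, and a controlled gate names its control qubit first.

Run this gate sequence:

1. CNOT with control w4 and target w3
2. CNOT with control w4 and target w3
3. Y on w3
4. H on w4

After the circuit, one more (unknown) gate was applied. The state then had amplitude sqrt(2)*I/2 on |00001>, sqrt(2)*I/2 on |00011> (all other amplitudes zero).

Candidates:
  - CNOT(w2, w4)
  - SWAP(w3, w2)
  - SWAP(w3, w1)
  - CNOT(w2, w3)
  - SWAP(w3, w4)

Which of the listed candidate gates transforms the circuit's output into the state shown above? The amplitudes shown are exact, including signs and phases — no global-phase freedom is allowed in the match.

The unique candidate consistent with the amplitudes is SWAP(w3, w4). Key observation: gates 1-2 undo each other exactly, leaving only the rest of the circuit to track.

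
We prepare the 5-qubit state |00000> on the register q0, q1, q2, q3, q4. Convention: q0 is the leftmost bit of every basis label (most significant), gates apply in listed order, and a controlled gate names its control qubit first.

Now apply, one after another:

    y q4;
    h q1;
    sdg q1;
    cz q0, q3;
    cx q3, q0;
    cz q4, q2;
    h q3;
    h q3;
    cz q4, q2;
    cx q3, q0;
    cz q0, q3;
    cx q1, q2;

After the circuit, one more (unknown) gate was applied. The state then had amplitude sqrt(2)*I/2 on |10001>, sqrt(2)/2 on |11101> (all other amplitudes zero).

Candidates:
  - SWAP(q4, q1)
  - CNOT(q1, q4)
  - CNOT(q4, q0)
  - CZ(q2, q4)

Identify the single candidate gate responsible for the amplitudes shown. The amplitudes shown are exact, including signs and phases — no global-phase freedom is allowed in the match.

The applied gate was CNOT(q4, q0).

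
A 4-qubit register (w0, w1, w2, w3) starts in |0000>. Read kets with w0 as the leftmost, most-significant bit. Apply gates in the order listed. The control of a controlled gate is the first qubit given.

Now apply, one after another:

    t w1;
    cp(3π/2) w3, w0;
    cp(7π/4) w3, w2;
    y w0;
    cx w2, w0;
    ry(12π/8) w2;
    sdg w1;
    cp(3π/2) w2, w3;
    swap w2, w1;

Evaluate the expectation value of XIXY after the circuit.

The expectation value of XIXY is 0.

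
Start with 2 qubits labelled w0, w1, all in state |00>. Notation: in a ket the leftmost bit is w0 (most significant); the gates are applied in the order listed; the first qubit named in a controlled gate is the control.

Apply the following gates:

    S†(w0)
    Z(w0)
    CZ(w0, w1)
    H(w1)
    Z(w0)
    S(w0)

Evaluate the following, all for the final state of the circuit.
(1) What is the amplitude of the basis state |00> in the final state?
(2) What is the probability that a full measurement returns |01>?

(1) |00> carries amplitude sqrt(2)/2 in the final state.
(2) The probability of measuring |01> is 1/2.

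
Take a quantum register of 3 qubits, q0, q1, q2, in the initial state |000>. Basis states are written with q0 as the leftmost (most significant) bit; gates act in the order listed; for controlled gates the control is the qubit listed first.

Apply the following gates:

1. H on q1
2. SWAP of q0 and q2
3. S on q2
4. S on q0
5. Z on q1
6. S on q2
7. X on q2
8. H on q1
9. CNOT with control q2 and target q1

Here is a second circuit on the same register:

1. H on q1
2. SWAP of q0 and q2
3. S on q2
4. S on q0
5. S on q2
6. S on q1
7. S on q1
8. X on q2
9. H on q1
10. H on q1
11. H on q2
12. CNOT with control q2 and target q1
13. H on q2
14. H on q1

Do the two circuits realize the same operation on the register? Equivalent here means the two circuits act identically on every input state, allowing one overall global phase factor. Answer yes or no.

No: there is an input state on which the two circuits produce genuinely different outputs (not merely differing by a phase).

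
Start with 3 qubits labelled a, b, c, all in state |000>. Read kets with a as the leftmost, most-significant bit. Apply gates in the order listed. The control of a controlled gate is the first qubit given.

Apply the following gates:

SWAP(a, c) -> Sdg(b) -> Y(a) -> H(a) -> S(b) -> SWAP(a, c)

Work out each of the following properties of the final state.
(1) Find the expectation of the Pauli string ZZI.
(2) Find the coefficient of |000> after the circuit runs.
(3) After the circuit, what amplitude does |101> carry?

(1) The expectation value of ZZI is 1.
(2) The amplitude on |000> is sqrt(2)*I/2.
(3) The amplitude on |101> is 0.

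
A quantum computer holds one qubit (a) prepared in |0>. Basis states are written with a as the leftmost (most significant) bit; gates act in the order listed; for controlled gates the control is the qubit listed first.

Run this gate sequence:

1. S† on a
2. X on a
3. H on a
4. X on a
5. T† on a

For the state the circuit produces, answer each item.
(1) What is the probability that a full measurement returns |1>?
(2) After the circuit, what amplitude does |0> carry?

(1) The probability of measuring |1> is 1/2.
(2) The amplitude on |0> is -sqrt(2)/2.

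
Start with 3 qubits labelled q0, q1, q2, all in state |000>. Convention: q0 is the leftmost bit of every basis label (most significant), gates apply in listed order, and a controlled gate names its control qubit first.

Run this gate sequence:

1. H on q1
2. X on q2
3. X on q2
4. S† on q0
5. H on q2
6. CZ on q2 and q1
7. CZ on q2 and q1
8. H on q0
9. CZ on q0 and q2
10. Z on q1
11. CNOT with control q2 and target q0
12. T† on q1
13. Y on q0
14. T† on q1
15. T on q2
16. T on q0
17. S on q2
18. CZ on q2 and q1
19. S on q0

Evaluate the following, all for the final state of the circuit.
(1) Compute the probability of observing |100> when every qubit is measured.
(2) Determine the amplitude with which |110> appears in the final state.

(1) A full measurement returns |100> with probability 1/8. Key observation: gates 6-7 undo each other exactly, leaving only the rest of the circuit to track.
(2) |110> carries amplitude -sqrt(2)*exp(3*I*pi/4)/4 in the final state.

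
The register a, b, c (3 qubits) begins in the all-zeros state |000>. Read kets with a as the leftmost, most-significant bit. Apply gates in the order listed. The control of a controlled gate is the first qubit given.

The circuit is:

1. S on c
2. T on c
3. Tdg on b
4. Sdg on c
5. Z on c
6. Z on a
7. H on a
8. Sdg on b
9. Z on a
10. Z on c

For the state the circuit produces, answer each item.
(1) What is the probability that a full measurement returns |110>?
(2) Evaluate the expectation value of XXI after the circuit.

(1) A full measurement returns |110> with probability 0.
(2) The expectation value of XXI is 0.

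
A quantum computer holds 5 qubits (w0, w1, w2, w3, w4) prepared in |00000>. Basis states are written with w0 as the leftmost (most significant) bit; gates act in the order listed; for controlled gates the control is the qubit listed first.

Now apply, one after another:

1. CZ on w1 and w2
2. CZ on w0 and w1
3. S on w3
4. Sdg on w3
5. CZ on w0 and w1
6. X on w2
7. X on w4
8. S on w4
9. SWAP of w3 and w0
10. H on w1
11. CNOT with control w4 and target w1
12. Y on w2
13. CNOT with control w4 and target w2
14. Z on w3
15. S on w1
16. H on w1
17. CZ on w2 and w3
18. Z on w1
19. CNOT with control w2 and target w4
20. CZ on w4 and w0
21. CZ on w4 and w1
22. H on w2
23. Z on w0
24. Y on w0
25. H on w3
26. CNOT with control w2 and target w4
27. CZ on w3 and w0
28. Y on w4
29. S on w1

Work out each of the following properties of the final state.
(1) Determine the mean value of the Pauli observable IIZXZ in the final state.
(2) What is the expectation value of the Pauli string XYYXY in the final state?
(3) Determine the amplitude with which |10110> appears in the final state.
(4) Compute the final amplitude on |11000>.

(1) In the final state, IIZXZ has expectation 1. Key observation: gates 2-5 undo each other exactly, leaving only the rest of the circuit to track.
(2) The expectation value of XYYXY is 0.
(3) |10110> carries amplitude 1/4 + I/4 in the final state.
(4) The amplitude on |11000> is 0.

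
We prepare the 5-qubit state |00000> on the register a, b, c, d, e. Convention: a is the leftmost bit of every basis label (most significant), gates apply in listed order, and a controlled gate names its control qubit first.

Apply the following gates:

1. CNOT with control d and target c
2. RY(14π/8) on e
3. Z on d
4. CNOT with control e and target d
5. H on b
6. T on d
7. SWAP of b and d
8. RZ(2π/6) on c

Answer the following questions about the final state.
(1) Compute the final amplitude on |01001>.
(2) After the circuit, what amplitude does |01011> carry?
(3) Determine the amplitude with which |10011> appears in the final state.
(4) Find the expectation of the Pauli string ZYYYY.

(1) The final state's coefficient on |01001> equals sqrt(4 - 2*sqrt(2))*exp(I*pi/12)/4.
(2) The final state's coefficient on |01011> equals sqrt(4 - 2*sqrt(2))*exp(I*pi/12)/4.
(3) |10011> carries amplitude 0 in the final state.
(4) The expectation value of ZYYYY is 0.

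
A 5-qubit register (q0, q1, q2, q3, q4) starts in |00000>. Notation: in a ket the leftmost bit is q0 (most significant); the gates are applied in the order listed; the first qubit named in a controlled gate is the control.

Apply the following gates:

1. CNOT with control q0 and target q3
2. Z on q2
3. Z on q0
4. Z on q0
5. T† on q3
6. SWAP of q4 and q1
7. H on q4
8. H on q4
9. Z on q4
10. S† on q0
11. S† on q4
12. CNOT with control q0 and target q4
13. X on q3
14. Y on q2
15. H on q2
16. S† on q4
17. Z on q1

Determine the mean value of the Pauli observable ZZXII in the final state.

In the final state, ZZXII has expectation -1.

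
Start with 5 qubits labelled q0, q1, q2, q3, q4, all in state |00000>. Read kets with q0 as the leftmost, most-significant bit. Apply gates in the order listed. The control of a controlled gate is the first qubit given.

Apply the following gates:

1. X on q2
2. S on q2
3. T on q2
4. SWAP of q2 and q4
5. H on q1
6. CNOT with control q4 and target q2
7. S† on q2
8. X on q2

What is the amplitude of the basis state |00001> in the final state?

|00001> carries amplitude sqrt(2)*exp(I*pi/4)/2 in the final state.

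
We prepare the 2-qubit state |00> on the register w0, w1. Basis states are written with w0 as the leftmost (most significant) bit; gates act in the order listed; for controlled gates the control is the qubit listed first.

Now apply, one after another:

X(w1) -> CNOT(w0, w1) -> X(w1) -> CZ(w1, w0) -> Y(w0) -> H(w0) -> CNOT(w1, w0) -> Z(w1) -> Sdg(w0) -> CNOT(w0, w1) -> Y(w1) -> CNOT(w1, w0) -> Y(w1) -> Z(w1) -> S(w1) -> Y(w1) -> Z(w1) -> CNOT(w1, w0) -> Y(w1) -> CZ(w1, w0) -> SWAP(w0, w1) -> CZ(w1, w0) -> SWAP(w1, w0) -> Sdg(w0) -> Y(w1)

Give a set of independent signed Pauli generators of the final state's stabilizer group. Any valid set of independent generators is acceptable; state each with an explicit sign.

The stabilizer group can be generated by +XY, -ZZ, among other valid generating sets.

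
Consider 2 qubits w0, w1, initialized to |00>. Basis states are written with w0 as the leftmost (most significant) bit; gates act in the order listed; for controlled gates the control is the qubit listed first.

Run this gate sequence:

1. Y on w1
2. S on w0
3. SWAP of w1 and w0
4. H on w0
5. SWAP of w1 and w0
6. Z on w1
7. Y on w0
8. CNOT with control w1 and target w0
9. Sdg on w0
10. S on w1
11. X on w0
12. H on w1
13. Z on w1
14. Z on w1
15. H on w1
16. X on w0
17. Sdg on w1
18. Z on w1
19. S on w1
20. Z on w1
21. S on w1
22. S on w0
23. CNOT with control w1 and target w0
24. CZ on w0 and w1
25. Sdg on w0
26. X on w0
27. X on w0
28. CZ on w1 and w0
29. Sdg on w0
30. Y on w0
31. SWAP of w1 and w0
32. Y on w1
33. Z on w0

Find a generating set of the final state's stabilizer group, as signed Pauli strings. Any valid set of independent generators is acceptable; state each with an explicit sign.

The stabilizer group can be generated by +XI, -IZ, among other valid generating sets. Key observation: the block from step 10 through step 17 cancels to the identity and can be dropped.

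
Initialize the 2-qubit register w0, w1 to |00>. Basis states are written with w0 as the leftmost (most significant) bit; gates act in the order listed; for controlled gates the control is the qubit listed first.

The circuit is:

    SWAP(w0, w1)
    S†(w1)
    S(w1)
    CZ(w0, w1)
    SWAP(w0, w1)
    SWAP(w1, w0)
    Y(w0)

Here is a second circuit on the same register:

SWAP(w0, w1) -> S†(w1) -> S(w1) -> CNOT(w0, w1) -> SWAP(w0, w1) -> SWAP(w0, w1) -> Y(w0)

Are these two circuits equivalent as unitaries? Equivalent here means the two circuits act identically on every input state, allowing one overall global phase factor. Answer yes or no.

No, they are not equivalent — no single phase factor reconciles the two unitaries.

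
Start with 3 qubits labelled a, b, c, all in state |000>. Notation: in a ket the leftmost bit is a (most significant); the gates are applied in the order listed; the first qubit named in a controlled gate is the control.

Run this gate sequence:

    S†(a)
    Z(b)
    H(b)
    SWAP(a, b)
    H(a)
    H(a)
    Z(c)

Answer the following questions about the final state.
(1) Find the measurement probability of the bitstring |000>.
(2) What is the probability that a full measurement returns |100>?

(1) A full measurement returns |000> with probability 1/2. Key observation: steps 5-6 multiply out to the identity, so the circuit reduces to the remaining gates.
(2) A full measurement returns |100> with probability 1/2.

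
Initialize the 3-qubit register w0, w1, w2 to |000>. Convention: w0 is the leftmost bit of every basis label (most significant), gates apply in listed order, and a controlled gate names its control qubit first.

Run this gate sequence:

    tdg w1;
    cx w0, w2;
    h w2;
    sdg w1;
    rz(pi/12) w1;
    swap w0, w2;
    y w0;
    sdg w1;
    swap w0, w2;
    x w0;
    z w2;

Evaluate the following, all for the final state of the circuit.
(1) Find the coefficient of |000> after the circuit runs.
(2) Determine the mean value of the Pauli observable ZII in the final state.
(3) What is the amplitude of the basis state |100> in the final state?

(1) |000> carries amplitude 0 in the final state.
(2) The observable ZII averages to -1.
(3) The amplitude on |100> is -sqrt(2)*exp(11*I*pi/24)/2.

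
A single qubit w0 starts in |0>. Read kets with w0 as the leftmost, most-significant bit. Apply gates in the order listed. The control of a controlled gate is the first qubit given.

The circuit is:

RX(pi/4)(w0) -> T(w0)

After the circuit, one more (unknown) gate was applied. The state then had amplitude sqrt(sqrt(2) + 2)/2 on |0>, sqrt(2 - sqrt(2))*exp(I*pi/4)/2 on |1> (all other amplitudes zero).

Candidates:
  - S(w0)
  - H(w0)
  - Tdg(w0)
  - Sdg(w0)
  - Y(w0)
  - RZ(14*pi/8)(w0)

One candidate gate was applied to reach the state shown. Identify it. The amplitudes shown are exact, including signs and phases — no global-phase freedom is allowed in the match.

It was S(w0) that produced the state shown.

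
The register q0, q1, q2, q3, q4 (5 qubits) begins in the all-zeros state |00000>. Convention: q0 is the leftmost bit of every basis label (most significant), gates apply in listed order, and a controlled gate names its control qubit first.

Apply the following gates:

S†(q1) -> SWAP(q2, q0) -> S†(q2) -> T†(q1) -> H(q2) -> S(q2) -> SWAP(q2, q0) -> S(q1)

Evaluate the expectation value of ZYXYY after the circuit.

In the final state, ZYXYY has expectation 0.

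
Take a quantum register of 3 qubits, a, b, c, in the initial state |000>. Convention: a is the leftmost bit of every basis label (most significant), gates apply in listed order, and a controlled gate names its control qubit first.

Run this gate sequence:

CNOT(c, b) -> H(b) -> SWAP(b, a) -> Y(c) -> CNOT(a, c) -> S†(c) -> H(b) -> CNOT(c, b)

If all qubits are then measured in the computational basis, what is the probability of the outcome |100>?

The probability of measuring |100> is 1/4.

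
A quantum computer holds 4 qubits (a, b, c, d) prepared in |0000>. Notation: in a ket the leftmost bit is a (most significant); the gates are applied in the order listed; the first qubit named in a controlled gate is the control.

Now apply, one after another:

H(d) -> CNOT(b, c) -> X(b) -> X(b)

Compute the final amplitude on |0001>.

The amplitude on |0001> is sqrt(2)/2. Key observation: the block from step 3 through step 4 cancels to the identity and can be dropped.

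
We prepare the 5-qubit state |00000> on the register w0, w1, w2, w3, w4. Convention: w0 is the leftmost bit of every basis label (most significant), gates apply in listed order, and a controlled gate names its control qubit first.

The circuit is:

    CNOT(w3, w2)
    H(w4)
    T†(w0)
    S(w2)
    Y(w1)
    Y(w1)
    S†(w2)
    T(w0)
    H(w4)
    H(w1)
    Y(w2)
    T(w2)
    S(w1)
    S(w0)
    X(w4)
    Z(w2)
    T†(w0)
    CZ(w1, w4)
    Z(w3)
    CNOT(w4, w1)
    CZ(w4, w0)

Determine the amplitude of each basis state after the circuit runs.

After the circuit, the state carries amplitude -sqrt(2)*exp(I*pi/4)/2 on |00101>, -sqrt(2)*exp(3*I*pi/4)/2 on |01101>, and 0 on every other basis state. Key observation: steps 2-9 multiply out to the identity, so the circuit reduces to the remaining gates.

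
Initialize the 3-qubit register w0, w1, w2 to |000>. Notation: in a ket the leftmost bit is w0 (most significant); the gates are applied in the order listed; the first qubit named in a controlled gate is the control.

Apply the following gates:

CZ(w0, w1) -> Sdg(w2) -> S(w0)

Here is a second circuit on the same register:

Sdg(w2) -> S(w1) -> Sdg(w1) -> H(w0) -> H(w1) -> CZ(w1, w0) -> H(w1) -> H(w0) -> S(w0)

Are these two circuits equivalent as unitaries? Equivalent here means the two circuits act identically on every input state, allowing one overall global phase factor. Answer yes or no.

No: there is an input state on which the two circuits produce genuinely different outputs (not merely differing by a phase).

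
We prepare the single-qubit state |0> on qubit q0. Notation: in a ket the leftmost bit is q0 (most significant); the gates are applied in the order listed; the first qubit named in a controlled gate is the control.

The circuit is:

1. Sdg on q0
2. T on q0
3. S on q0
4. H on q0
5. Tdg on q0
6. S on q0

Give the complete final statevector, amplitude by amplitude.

The final amplitudes are sqrt(2)/2 on |0>, sqrt(2)*exp(I*pi/4)/2 on |1>.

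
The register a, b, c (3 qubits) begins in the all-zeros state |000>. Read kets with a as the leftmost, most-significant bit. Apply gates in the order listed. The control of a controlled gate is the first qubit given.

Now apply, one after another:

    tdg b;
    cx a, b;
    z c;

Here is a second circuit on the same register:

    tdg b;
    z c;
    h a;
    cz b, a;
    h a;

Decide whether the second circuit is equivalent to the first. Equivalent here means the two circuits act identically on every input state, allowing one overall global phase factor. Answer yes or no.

No — the two circuits implement different unitaries, even allowing a global phase.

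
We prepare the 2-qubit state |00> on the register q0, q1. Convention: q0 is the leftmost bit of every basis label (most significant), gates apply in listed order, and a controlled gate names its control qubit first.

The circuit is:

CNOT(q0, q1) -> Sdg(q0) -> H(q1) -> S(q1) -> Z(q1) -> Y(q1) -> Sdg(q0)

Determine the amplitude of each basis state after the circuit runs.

After the circuit, the state carries amplitude -sqrt(2)/2 on |00>, sqrt(2)*I/2 on |01>, 0 on |10>, 0 on |11>.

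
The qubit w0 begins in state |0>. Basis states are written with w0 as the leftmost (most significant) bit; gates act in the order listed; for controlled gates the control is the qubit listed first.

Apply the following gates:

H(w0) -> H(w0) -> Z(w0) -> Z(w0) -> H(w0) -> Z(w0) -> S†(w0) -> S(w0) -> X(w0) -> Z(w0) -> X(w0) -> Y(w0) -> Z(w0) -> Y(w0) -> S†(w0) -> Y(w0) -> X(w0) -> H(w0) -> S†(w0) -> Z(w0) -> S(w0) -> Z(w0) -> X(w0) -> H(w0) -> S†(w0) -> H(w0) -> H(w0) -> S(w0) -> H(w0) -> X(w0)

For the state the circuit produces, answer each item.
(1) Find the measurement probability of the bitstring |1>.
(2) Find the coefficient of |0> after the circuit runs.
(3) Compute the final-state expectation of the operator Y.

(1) The probability of measuring |1> is 1/2.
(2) |0> carries amplitude 1/2 + I/2 in the final state.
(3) The observable Y averages to 1.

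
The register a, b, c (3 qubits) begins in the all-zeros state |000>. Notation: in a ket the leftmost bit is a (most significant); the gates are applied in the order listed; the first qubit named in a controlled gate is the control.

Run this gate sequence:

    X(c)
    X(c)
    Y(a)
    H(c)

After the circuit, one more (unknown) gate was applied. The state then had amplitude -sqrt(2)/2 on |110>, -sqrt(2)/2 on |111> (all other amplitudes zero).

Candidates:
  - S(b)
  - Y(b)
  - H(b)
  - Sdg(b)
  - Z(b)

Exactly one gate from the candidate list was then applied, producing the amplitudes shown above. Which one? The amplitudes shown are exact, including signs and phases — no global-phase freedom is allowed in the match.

The applied gate was Y(b). Key observation: the block from step 1 through step 2 cancels to the identity and can be dropped.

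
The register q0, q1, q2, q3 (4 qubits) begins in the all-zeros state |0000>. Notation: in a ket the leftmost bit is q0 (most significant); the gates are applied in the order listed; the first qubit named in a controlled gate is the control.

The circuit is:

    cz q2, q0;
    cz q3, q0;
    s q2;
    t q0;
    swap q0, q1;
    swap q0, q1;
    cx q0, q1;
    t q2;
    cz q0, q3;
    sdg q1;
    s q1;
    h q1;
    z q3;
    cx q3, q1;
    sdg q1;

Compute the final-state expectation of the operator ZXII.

The expectation value of ZXII is 0. Key observation: gates 5-6 undo each other exactly, leaving only the rest of the circuit to track.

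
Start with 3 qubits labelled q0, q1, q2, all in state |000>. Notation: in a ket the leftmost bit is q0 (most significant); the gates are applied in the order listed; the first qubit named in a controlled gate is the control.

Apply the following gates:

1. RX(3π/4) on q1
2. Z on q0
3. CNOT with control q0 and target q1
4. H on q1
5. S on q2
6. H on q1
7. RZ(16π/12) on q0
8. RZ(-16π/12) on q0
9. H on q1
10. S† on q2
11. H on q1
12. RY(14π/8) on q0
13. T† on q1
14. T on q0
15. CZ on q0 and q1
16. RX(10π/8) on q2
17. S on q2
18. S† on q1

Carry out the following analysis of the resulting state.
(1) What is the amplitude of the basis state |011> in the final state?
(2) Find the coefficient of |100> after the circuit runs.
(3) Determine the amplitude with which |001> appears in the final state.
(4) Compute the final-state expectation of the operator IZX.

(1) The final state's coefficient on |011> equals -(sqrt(2) + 2)**(3/2)*exp(3*I*pi/4)/8. Key observation: gates 4-11 undo each other exactly, leaving only the rest of the circuit to track.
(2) |100> carries amplitude -(2 - sqrt(2))**(3/2)*exp(I*pi/4)/8 in the final state.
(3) |001> carries amplitude (-2 - sqrt(2))*sqrt(2 - sqrt(2))/8 in the final state.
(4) In the final state, IZX has expectation 1/2.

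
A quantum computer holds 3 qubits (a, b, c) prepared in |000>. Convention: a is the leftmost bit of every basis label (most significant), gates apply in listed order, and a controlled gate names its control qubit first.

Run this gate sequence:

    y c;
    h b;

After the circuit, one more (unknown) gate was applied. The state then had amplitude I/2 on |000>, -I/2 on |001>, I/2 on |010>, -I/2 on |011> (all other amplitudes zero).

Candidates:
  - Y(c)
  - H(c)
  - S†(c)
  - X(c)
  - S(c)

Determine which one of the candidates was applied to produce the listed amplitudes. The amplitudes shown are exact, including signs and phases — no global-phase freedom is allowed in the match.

The applied gate was H(c).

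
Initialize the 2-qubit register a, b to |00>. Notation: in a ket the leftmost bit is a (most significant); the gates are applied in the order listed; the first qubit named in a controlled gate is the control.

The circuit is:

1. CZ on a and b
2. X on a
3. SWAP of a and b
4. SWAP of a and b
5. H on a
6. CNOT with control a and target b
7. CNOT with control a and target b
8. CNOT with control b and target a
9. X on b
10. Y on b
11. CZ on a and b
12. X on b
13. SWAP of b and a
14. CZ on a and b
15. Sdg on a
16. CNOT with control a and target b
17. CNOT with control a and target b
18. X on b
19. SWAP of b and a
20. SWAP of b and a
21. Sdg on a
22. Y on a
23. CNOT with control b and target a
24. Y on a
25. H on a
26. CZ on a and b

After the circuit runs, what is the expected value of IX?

In the final state, IX has expectation -1.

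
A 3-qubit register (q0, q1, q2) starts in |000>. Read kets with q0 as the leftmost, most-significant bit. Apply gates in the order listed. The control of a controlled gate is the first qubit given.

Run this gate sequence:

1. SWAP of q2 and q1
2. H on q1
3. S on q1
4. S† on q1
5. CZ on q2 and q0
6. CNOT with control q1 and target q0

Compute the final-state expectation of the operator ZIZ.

In the final state, ZIZ has expectation 0. Key observation: gates 3-4 undo each other exactly, leaving only the rest of the circuit to track.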